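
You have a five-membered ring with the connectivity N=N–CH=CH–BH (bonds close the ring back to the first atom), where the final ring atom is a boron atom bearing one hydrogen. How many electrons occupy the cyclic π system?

4

Check conjugation: every atom in a ring double bond is sp² and brings one electron to the p orbital; the doubly-bonded nitrogens are pyridine-type — their lone pairs lie in the ring plane, leaving one electron in the p orbital; the boron has an empty p orbital — every position has a p orbital, so the cyclic π system is continuous.
Adding the contributions, 2 × 2 = 4 from the double-bond units + 0 from the BH atom = 4.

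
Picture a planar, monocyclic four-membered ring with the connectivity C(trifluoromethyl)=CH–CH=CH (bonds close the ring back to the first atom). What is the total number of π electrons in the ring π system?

4

Every ring atom contributes a p orbital perpendicular to the ring (the double-bond atoms are sp², each contributing one p electron), so the π system is cyclic and fully conjugated.
Tallying contributions gives 2 × 2 = 4 from the 2 double-bond units.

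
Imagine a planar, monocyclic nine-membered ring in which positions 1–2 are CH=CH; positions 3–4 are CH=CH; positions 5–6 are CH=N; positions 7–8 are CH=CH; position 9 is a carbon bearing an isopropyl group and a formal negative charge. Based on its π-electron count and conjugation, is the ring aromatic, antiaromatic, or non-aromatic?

All ring atoms are sp² and supply a p orbital to the ring (the double-bond atoms are sp², each contributing one p electron; each =N– nitrogen is pyridine-type (lone pair in the sp² plane, one electron in the p orbital); the carbanion's lone pair occupies the p orbital); the conjugation is uninterrupted.
Counting π electrons: 4 × 2 = 8 from the double-bond units + 2 from the C(isopropyl)(-) atom = 10.
That gives a 4n+2 count (10, n = 2).

Aromatic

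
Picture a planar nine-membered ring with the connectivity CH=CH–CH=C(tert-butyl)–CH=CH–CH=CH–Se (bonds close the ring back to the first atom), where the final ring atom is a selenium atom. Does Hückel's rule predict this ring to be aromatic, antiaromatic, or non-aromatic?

Every ring atom contributes a p orbital perpendicular to the ring (every atom in a ring double bond is sp² and brings one electron to the p orbital; the selenium donates one lone pair from its p orbital), so the π system is cyclic and fully conjugated.
Tallying contributions gives 4 × 2 = 8 from the double-bond units + 2 from the Se atom = 10.
10 = 4(2) + 2, which satisfies Hückel's 4n+2 rule.

Aromatic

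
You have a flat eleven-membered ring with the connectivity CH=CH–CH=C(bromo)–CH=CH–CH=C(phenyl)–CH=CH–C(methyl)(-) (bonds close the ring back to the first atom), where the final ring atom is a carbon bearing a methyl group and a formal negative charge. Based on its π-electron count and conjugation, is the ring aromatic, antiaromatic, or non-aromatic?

Antiaromatic

Every ring atom contributes a p orbital perpendicular to the ring (the double-bond atoms are sp², each contributing one p electron; the carbanion's lone pair occupies the p orbital), so the π system is cyclic and fully conjugated.
Counting π electrons: 5 × 2 = 10 from the double-bond units + 2 from the C(methyl)(-) atom = 12.
A 4n π count (12, n = 3) in a planar conjugated ring means antiaromatic.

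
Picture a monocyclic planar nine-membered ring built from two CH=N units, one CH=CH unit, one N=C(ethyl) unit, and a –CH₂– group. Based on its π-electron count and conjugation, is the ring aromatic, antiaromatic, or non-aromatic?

Because the tetrahedral CH₂ carbon is sp³ and has no p orbital in the ring π system at the CH2 position, the π system cannot extend all the way around the ring.
Without a continuous loop of overlapping p orbitals the Hückel electron count never comes into play.

Non-aromatic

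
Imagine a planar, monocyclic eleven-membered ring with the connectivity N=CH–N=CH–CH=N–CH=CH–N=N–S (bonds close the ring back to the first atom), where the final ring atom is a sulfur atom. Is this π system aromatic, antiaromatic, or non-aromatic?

The p orbitals form a continuous loop: each doubly-bonded ring atom is sp² with one p-orbital electron; each sp² =N– keeps its lone pair in-plane and puts one electron into the π system; the sulfur donates one lone pair from its p orbital. The ring is fully conjugated.
Counting π electrons: 5 × 2 = 10 from the double-bond units + 2 from the S atom = 12.
With 12 = 4·3 π electrons, Hückel's rule classifies the planar ring as antiaromatic.

Antiaromatic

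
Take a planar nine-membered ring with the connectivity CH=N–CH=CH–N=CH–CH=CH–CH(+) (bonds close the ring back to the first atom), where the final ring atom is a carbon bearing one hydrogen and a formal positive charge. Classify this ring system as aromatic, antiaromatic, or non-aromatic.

Antiaromatic

Every ring atom contributes a p orbital perpendicular to the ring (each doubly-bonded ring atom is sp² with one p-orbital electron; the doubly-bonded nitrogens are pyridine-type — their lone pairs lie in the ring plane, leaving one electron in the p orbital; the carbocation has an empty p orbital), so the π system is cyclic and fully conjugated.
π-electron count: 4 × 2 = 8 from the double-bond units + 0 from the CH(+) atom = 8.
8 = 4(2); a planar, fully conjugated 4n system is antiaromatic.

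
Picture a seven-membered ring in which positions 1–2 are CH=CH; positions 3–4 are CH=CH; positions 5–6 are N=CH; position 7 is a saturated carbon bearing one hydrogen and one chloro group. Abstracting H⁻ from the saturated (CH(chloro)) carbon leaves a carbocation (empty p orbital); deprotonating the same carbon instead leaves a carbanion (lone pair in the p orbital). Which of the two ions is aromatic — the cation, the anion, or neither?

The cation

In both ions every ring atom is sp² and contributes a p orbital, so both rings are fully conjugated.
Cation: 3 × 2 + 0 = 6 π electrons → 4(1)+2, aromatic.
Anion: 3 × 2 + 2 = 8 π electrons → 4(2), antiaromatic.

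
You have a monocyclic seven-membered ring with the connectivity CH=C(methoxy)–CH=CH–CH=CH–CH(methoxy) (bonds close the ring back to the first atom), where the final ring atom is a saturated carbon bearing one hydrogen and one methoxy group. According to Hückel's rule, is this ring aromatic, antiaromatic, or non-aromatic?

The CH(methoxy) position has four σ bonds — that saturated carbon is sp³ and has no p orbital in the ring π system — so the cyclic conjugation is interrupted.
Without a continuous loop of overlapping p orbitals the Hückel electron count never comes into play.

Non-aromatic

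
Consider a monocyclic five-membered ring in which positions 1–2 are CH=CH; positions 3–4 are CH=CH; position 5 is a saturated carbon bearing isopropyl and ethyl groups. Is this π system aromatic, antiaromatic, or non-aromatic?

Non-aromatic

The C(isopropyl)(ethyl) position has four σ bonds — that saturated carbon is sp³ and has no p orbital in the ring π system — so the cyclic conjugation is interrupted.
A ring that is not fully conjugated cannot be aromatic or antiaromatic regardless of its π-electron count.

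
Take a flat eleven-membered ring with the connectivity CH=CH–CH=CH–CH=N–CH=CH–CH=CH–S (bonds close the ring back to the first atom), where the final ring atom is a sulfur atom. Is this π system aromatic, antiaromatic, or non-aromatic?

Check conjugation: each doubly-bonded ring atom is sp² with one p-orbital electron; each =N– nitrogen is pyridine-type (lone pair in the sp² plane, one electron in the p orbital); the sulfur donates one lone pair from its p orbital — every position has a p orbital, so the cyclic π system is continuous.
Tallying contributions gives 5 × 2 = 10 from the double-bond units + 2 from the S atom = 12.
12 is a 4n count (n = 3), so the planar conjugated ring is antiaromatic.

Antiaromatic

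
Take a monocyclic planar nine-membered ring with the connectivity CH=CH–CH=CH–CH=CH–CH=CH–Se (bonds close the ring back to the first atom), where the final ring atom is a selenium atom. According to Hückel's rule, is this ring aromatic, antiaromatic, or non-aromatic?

Every ring atom contributes a p orbital perpendicular to the ring (every atom in a ring double bond is sp² and brings one electron to the p orbital; the selenium donates one lone pair from its p orbital), so the π system is cyclic and fully conjugated.
π-electron count: 4 × 2 = 8 from the double-bond units + 2 from the Se atom = 10.
That gives a 4n+2 count (10, n = 2).

Aromatic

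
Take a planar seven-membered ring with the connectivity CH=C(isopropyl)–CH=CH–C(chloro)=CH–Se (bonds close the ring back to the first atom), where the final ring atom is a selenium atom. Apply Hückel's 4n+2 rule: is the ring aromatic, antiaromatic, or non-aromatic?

Check conjugation: each doubly-bonded ring atom is sp² with one p-orbital electron; the selenium donates one lone pair from its p orbital — every position has a p orbital, so the cyclic π system is continuous.
Adding the contributions, 3 × 2 = 6 from the double-bond units + 2 from the Se atom = 8.
A 4n π count (8, n = 2) in a planar conjugated ring means antiaromatic.

Antiaromatic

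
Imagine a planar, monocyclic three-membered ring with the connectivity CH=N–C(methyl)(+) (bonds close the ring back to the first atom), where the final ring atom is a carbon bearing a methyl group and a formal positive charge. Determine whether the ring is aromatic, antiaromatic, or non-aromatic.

Aromatic

Check conjugation: each doubly-bonded ring atom is sp² with one p-orbital electron; the doubly-bonded nitrogens are pyridine-type — their lone pairs lie in the ring plane, leaving one electron in the p orbital; the carbocation has an empty p orbital — every position has a p orbital, so the cyclic π system is continuous.
Adding the contributions, 1 × 2 = 2 from the double-bond unit + 0 from the C(methyl)(+) atom = 2.
Since 2 = 4·0 + 2, the ring meets the 4n+2 criterion.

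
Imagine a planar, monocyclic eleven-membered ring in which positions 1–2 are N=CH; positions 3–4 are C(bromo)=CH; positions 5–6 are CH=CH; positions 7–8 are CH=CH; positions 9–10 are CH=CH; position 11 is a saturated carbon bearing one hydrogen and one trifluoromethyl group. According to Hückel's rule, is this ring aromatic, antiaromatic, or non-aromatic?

Non-aromatic

At the CH(trifluoromethyl) position, that saturated carbon is sp³ and has no p orbital in the ring π system; the ring's p-orbital overlap is broken there.
Without a continuous loop of overlapping p orbitals the Hückel electron count never comes into play.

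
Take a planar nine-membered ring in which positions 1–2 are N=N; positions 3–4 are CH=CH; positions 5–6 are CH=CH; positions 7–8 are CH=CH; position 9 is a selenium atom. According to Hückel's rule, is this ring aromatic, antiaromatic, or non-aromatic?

Check conjugation: every atom in a ring double bond is sp² and brings one electron to the p orbital; each =N– nitrogen is pyridine-type (lone pair in the sp² plane, one electron in the p orbital); the selenium donates one lone pair from its p orbital — every position has a p orbital, so the cyclic π system is continuous.
Counting π electrons: 4 × 2 = 8 from the double-bond units + 2 from the Se atom = 10.
10 = 4(2) + 2, which satisfies Hückel's 4n+2 rule.

Aromatic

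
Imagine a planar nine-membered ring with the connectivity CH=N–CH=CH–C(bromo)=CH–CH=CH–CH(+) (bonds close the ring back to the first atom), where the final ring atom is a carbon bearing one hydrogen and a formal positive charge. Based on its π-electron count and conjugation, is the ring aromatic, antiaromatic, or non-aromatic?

Antiaromatic

Check conjugation: the double-bond atoms are sp², each contributing one p electron; each sp² =N– keeps its lone pair in-plane and puts one electron into the π system; the carbocation has an empty p orbital — every position has a p orbital, so the cyclic π system is continuous.
Counting π electrons: 4 × 2 = 8 from the double-bond units + 0 from the CH(+) atom = 8.
8 = 4(2); a planar, fully conjugated 4n system is antiaromatic.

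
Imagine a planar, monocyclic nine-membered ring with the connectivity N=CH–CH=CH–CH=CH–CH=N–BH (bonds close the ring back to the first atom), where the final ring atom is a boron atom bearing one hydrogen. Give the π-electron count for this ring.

8

All ring atoms are sp² and supply a p orbital to the ring (each doubly-bonded ring atom is sp² with one p-orbital electron; each sp² =N– keeps its lone pair in-plane and puts one electron into the π system; the boron has an empty p orbital); the conjugation is uninterrupted.
Tallying contributions gives 4 × 2 = 8 from the double-bond units + 0 from the BH atom = 8.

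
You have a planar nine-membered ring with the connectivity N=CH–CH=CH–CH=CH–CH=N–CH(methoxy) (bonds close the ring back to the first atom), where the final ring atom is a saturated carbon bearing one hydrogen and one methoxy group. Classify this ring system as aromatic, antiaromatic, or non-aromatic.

Non-aromatic

Because that saturated carbon is sp³ and has no p orbital in the ring π system at the CH(methoxy) position, the π system cannot extend all the way around the ring.
Hückel's rule only applies to fully conjugated rings, so this one is simply non-aromatic.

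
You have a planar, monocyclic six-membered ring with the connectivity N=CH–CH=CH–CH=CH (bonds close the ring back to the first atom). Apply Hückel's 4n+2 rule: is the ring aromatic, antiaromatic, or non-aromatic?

Aromatic

The p orbitals form a continuous loop: each doubly-bonded ring atom is sp² with one p-orbital electron; the doubly-bonded nitrogens are pyridine-type — their lone pairs lie in the ring plane, leaving one electron in the p orbital. The ring is fully conjugated.
Counting π electrons: 3 × 2 = 6 from the 3 double-bond units.
6 = 4(1) + 2, which satisfies Hückel's 4n+2 rule.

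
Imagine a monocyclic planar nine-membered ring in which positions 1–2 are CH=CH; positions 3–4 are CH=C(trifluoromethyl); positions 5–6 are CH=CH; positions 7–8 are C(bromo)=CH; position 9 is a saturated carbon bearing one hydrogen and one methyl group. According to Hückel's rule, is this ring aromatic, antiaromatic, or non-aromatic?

The CH(methyl) carbon is saturated: that saturated carbon is sp³ and has no p orbital in the ring π system. Conjugation is not continuous around the ring.
Without a continuous loop of overlapping p orbitals the Hückel electron count never comes into play.

Non-aromatic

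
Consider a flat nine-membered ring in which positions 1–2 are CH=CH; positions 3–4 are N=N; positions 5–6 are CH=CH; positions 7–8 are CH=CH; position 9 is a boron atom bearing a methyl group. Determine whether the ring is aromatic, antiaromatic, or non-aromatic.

Antiaromatic

Check conjugation: each doubly-bonded ring atom is sp² with one p-orbital electron; each sp² =N– keeps its lone pair in-plane and puts one electron into the π system; the boron has an empty p orbital — every position has a p orbital, so the cyclic π system is continuous.
Adding the contributions, 4 × 2 = 8 from the double-bond units + 0 from the B(methyl) atom = 8.
8 = 4(2); a planar, fully conjugated 4n system is antiaromatic.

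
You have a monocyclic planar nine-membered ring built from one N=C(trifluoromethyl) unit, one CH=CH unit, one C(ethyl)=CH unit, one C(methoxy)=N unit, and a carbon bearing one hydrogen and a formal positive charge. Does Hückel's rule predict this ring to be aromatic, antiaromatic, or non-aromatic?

Antiaromatic

Check conjugation: each doubly-bonded ring atom is sp² with one p-orbital electron; each =N– nitrogen is pyridine-type (lone pair in the sp² plane, one electron in the p orbital); the carbocation has an empty p orbital — every position has a p orbital, so the cyclic π system is continuous.
π-electron count: 4 × 2 = 8 from the double-bond units + 0 from the CH(+) atom = 8.
A 4n π count (8, n = 2) in a planar conjugated ring means antiaromatic.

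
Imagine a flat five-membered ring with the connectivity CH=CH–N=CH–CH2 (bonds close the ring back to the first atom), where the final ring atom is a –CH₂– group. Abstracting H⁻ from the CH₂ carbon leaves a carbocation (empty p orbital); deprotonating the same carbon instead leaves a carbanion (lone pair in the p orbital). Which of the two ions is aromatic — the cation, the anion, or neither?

In either ion the ring is fully conjugated: every atom, including the new sp² carbon, supplies a p orbital.
Cation: 2 × 2 + 0 = 4 π electrons → 4(1), antiaromatic.
Anion: 2 × 2 + 2 = 6 π electrons → 4(1)+2, aromatic.

The anion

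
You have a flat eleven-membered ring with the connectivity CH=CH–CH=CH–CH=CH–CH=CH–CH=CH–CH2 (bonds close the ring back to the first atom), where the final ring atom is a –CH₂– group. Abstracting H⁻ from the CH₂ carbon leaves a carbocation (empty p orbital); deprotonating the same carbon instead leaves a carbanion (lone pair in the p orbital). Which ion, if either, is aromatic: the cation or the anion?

Both ions have a continuous loop of p orbitals — each ring atom is sp².
Cation: 5 × 2 + 0 = 10 π electrons → 4(2)+2, aromatic.
Anion: 5 × 2 + 2 = 12 π electrons → 4(3), antiaromatic.

The cation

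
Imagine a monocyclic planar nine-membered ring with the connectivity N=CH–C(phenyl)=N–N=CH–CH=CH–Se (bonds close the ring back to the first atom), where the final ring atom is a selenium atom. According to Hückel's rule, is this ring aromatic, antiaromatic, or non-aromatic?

Aromatic

Check conjugation: every atom in a ring double bond is sp² and brings one electron to the p orbital; each =N– nitrogen is pyridine-type (lone pair in the sp² plane, one electron in the p orbital); the selenium donates one lone pair from its p orbital — every position has a p orbital, so the cyclic π system is continuous.
Adding the contributions, 4 × 2 = 8 from the double-bond units + 2 from the Se atom = 10.
With 10 π electrons (n = 2), the Hückel 4n+2 condition holds.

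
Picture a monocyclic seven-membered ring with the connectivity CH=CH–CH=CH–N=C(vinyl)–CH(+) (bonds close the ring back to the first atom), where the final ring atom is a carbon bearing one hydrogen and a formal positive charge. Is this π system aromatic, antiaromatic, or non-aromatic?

Aromatic

The p orbitals form a continuous loop: each doubly-bonded ring atom is sp² with one p-orbital electron; the doubly-bonded nitrogens are pyridine-type — their lone pairs lie in the ring plane, leaving one electron in the p orbital; the carbocation has an empty p orbital. The ring is fully conjugated.
Tallying contributions gives 3 × 2 = 6 from the double-bond units + 0 from the CH(+) atom = 6.
That gives a 4n+2 count (6, n = 1).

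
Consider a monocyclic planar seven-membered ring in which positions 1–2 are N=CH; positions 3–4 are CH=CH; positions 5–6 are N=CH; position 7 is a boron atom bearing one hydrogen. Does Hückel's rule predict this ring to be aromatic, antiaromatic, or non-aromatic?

Aromatic

Every ring atom contributes a p orbital perpendicular to the ring (each doubly-bonded ring atom is sp² with one p-orbital electron; the doubly-bonded nitrogens are pyridine-type — their lone pairs lie in the ring plane, leaving one electron in the p orbital; the boron has an empty p orbital), so the π system is cyclic and fully conjugated.
Tallying contributions gives 3 × 2 = 6 from the double-bond units + 0 from the BH atom = 6.
With 6 π electrons (n = 1), the Hückel 4n+2 condition holds.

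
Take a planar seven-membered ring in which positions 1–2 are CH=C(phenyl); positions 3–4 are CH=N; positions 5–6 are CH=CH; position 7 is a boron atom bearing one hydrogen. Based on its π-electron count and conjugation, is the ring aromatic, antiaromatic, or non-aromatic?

Every ring atom contributes a p orbital perpendicular to the ring (every atom in a ring double bond is sp² and brings one electron to the p orbital; each =N– nitrogen is pyridine-type (lone pair in the sp² plane, one electron in the p orbital); the boron has an empty p orbital), so the π system is cyclic and fully conjugated.
π-electron count: 3 × 2 = 6 from the double-bond units + 0 from the BH atom = 6.
That gives a 4n+2 count (6, n = 1).

Aromatic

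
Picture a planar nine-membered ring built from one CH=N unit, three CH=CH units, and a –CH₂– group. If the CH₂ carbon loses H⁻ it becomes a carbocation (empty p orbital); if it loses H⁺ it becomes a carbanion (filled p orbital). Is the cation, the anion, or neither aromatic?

In both ions every ring atom is sp² and contributes a p orbital, so both rings are fully conjugated.
Cation: 4 × 2 + 0 = 8 π electrons → 4(2), antiaromatic.
Anion: 4 × 2 + 2 = 10 π electrons → 4(2)+2, aromatic.

The anion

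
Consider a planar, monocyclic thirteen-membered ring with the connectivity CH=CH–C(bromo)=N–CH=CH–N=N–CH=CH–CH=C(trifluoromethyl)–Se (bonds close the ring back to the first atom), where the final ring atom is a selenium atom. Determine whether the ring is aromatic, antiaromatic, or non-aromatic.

Aromatic

All ring atoms are sp² and supply a p orbital to the ring (each doubly-bonded ring atom is sp² with one p-orbital electron; each sp² =N– keeps its lone pair in-plane and puts one electron into the π system; the selenium donates one lone pair from its p orbital); the conjugation is uninterrupted.
Counting π electrons: 6 × 2 = 12 from the double-bond units + 2 from the Se atom = 14.
That gives a 4n+2 count (14, n = 3).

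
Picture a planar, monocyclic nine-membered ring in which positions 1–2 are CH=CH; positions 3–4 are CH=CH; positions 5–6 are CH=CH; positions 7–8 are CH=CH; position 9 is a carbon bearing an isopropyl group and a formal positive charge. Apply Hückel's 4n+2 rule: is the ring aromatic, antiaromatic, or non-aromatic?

Every ring atom contributes a p orbital perpendicular to the ring (every atom in a ring double bond is sp² and brings one electron to the p orbital; the carbocation has an empty p orbital), so the π system is cyclic and fully conjugated.
Counting π electrons: 4 × 2 = 8 from the double-bond units + 0 from the C(isopropyl)(+) atom = 8.
8 = 4(2); a planar, fully conjugated 4n system is antiaromatic.

Antiaromatic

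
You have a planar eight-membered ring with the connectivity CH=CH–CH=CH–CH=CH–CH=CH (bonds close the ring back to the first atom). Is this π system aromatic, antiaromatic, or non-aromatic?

Antiaromatic

Check conjugation: the double-bond atoms are sp², each contributing one p electron — every position has a p orbital, so the cyclic π system is continuous.
Counting π electrons: 4 × 2 = 8 from the 4 double-bond units.
A 4n π count (8, n = 2) in a planar conjugated ring means antiaromatic.
(This ring is cyclooctatetraene.)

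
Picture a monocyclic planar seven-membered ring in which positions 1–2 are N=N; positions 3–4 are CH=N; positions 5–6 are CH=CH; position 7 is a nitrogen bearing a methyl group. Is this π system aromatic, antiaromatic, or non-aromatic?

Antiaromatic

The p orbitals form a continuous loop: each doubly-bonded ring atom is sp² with one p-orbital electron; each =N– nitrogen is pyridine-type (lone pair in the sp² plane, one electron in the p orbital); the pyrrole-type nitrogen donates its lone pair from the p orbital. The ring is fully conjugated.
Adding the contributions, 3 × 2 = 6 from the double-bond units + 2 from the N(methyl) atom = 8.
8 is a 4n count (n = 2), so the planar conjugated ring is antiaromatic.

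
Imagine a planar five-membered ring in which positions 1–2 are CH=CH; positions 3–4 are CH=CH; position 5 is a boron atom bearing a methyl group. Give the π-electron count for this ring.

4

The p orbitals form a continuous loop: the double-bond atoms are sp², each contributing one p electron; the boron has an empty p orbital. The ring is fully conjugated.
Counting π electrons: 2 × 2 = 4 from the double-bond units + 0 from the B(methyl) atom = 4.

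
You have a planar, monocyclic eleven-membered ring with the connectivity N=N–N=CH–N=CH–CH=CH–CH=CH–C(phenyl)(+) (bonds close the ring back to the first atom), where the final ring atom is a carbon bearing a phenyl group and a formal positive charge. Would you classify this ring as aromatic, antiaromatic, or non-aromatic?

Check conjugation: the double-bond atoms are sp², each contributing one p electron; the doubly-bonded nitrogens are pyridine-type — their lone pairs lie in the ring plane, leaving one electron in the p orbital; the carbocation has an empty p orbital — every position has a p orbital, so the cyclic π system is continuous.
π-electron count: 5 × 2 = 10 from the double-bond units + 0 from the C(phenyl)(+) atom = 10.
10 = 4(2) + 2, which satisfies Hückel's 4n+2 rule.

Aromatic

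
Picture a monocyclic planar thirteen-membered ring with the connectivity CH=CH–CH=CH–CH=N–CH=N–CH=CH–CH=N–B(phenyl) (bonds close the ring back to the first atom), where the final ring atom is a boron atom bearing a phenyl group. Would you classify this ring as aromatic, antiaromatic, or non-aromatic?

All ring atoms are sp² and supply a p orbital to the ring (the double-bond atoms are sp², each contributing one p electron; each sp² =N– keeps its lone pair in-plane and puts one electron into the π system; the boron has an empty p orbital); the conjugation is uninterrupted.
Counting π electrons: 6 × 2 = 12 from the double-bond units + 0 from the B(phenyl) atom = 12.
A 4n π count (12, n = 3) in a planar conjugated ring means antiaromatic.

Antiaromatic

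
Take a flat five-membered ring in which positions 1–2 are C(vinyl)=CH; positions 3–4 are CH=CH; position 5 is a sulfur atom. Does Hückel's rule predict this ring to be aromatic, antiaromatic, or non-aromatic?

Aromatic

Every ring atom contributes a p orbital perpendicular to the ring (every atom in a ring double bond is sp² and brings one electron to the p orbital; the sulfur donates one lone pair from its p orbital), so the π system is cyclic and fully conjugated.
Counting π electrons: 2 × 2 = 4 from the double-bond units + 2 from the S atom = 6.
6 = 4(1) + 2, which satisfies Hückel's 4n+2 rule.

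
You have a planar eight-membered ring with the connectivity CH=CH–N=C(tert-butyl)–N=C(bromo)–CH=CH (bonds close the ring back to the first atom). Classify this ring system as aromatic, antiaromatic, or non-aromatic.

The p orbitals form a continuous loop: each doubly-bonded ring atom is sp² with one p-orbital electron; each sp² =N– keeps its lone pair in-plane and puts one electron into the π system. The ring is fully conjugated.
Counting π electrons: 4 × 2 = 8 from the 4 double-bond units.
8 is a 4n count (n = 2), so the planar conjugated ring is antiaromatic.

Antiaromatic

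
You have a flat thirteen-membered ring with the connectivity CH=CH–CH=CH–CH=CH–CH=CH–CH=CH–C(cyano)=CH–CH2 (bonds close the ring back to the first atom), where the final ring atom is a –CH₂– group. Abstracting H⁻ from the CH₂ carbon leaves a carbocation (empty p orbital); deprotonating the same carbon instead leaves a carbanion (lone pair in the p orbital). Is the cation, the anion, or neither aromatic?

The anion

Both ions have a continuous loop of p orbitals — each ring atom is sp².
Cation: 6 × 2 + 0 = 12 π electrons → 4(3), antiaromatic.
Anion: 6 × 2 + 2 = 14 π electrons → 4(3)+2, aromatic.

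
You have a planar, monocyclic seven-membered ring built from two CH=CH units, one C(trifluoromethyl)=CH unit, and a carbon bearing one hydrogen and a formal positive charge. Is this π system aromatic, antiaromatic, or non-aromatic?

Aromatic

All ring atoms are sp² and supply a p orbital to the ring (every atom in a ring double bond is sp² and brings one electron to the p orbital; the carbocation has an empty p orbital); the conjugation is uninterrupted.
Tallying contributions gives 3 × 2 = 6 from the double-bond units + 0 from the CH(+) atom = 6.
That gives a 4n+2 count (6, n = 1).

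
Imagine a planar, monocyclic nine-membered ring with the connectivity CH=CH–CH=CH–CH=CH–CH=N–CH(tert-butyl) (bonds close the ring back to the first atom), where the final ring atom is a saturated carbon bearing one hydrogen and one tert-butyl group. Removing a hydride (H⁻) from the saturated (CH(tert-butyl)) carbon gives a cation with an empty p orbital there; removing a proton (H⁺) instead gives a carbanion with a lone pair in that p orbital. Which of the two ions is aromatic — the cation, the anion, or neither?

The anion

In either ion the ring is fully conjugated: every atom, including the new sp² carbon, supplies a p orbital.
Cation: 4 × 2 + 0 = 8 π electrons → 4(2), antiaromatic.
Anion: 4 × 2 + 2 = 10 π electrons → 4(2)+2, aromatic.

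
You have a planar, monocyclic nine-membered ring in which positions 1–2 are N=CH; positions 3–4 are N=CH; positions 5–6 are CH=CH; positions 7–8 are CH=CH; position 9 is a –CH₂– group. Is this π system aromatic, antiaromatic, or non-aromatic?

Because the tetrahedral CH₂ carbon is sp³ and has no p orbital in the ring π system at the CH2 position, the π system cannot extend all the way around the ring.
Without a continuous loop of overlapping p orbitals the Hückel electron count never comes into play.

Non-aromatic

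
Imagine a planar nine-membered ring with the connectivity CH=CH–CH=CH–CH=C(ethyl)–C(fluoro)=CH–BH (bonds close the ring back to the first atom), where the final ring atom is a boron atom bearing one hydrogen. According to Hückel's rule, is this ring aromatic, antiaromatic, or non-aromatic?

The p orbitals form a continuous loop: the double-bond atoms are sp², each contributing one p electron; the boron has an empty p orbital. The ring is fully conjugated.
Adding the contributions, 4 × 2 = 8 from the double-bond units + 0 from the BH atom = 8.
8 = 4(2); a planar, fully conjugated 4n system is antiaromatic.

Antiaromatic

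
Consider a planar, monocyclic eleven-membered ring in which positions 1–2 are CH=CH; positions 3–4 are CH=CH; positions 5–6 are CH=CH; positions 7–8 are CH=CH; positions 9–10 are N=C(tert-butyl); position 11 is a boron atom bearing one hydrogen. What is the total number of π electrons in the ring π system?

10

Every ring atom contributes a p orbital perpendicular to the ring (each doubly-bonded ring atom is sp² with one p-orbital electron; each sp² =N– keeps its lone pair in-plane and puts one electron into the π system; the boron has an empty p orbital), so the π system is cyclic and fully conjugated.
Tallying contributions gives 5 × 2 = 10 from the double-bond units + 0 from the BH atom = 10.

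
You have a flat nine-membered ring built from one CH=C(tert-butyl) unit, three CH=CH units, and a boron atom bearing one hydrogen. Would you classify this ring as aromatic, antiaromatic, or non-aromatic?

Antiaromatic

Every ring atom contributes a p orbital perpendicular to the ring (every atom in a ring double bond is sp² and brings one electron to the p orbital; the boron has an empty p orbital), so the π system is cyclic and fully conjugated.
π-electron count: 4 × 2 = 8 from the double-bond units + 0 from the BH atom = 8.
8 is a 4n count (n = 2), so the planar conjugated ring is antiaromatic.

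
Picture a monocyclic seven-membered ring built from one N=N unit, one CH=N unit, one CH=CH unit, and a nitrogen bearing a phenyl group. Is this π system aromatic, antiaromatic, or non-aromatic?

Every ring atom contributes a p orbital perpendicular to the ring (the double-bond atoms are sp², each contributing one p electron; the doubly-bonded nitrogens are pyridine-type — their lone pairs lie in the ring plane, leaving one electron in the p orbital; the pyrrole-type nitrogen donates its lone pair from the p orbital), so the π system is cyclic and fully conjugated.
π-electron count: 3 × 2 = 6 from the double-bond units + 2 from the N(phenyl) atom = 8.
8 is a 4n count (n = 2), so the planar conjugated ring is antiaromatic.

Antiaromatic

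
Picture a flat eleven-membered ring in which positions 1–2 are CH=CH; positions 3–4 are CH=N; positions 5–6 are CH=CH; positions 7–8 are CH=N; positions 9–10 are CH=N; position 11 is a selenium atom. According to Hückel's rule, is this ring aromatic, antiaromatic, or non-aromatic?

All ring atoms are sp² and supply a p orbital to the ring (each doubly-bonded ring atom is sp² with one p-orbital electron; each =N– nitrogen is pyridine-type (lone pair in the sp² plane, one electron in the p orbital); the selenium donates one lone pair from its p orbital); the conjugation is uninterrupted.
Counting π electrons: 5 × 2 = 10 from the double-bond units + 2 from the Se atom = 12.
A 4n π count (12, n = 3) in a planar conjugated ring means antiaromatic.

Antiaromatic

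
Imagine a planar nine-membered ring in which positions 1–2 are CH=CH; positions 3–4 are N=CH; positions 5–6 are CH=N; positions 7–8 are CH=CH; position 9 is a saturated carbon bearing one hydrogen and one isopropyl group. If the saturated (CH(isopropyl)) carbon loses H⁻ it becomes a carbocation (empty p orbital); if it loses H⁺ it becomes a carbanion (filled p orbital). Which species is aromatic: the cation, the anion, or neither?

Once that carbon is sp², every ring atom has a p orbital and both ions are fully conjugated.
Cation: 4 × 2 + 0 = 8 π electrons → 4(2), antiaromatic.
Anion: 4 × 2 + 2 = 10 π electrons → 4(2)+2, aromatic.

The anion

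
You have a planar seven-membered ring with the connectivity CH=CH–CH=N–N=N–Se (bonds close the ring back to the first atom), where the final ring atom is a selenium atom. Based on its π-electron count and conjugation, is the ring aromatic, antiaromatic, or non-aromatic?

All ring atoms are sp² and supply a p orbital to the ring (the double-bond atoms are sp², each contributing one p electron; each =N– nitrogen is pyridine-type (lone pair in the sp² plane, one electron in the p orbital); the selenium donates one lone pair from its p orbital); the conjugation is uninterrupted.
π-electron count: 3 × 2 = 6 from the double-bond units + 2 from the Se atom = 8.
With 8 = 4·2 π electrons, Hückel's rule classifies the planar ring as antiaromatic.

Antiaromatic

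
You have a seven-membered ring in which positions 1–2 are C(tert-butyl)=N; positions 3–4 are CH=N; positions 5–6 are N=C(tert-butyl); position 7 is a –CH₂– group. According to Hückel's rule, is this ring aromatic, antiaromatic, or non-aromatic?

The CH2 carbon is saturated: the tetrahedral CH₂ carbon is sp³ and has no p orbital in the ring π system. Conjugation is not continuous around the ring.
Broken conjugation rules out both aromaticity and antiaromaticity.

Non-aromatic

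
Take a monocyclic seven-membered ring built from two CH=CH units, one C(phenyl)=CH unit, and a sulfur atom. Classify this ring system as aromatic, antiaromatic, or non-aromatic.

Antiaromatic

Check conjugation: the double-bond atoms are sp², each contributing one p electron; the sulfur donates one lone pair from its p orbital — every position has a p orbital, so the cyclic π system is continuous.
π-electron count: 3 × 2 = 6 from the double-bond units + 2 from the S atom = 8.
With 8 = 4·2 π electrons, Hückel's rule classifies the planar ring as antiaromatic.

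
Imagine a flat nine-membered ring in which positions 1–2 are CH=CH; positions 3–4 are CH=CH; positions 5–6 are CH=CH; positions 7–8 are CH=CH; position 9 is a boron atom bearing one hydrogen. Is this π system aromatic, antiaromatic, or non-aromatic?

Antiaromatic

Check conjugation: every atom in a ring double bond is sp² and brings one electron to the p orbital; the boron has an empty p orbital — every position has a p orbital, so the cyclic π system is continuous.
Tallying contributions gives 4 × 2 = 8 from the double-bond units + 0 from the BH atom = 8.
8 is a 4n count (n = 2), so the planar conjugated ring is antiaromatic.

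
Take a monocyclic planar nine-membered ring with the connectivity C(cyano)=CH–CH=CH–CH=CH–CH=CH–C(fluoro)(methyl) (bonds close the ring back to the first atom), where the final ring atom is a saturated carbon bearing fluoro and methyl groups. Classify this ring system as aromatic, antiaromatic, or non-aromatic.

Non-aromatic

The C(fluoro)(methyl) position has four σ bonds — that saturated carbon is sp³ and has no p orbital in the ring π system — so the cyclic conjugation is interrupted.
Hückel's rule only applies to fully conjugated rings, so this one is simply non-aromatic.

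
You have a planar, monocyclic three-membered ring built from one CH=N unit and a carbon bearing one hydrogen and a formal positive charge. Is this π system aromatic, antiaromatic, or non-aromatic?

The p orbitals form a continuous loop: the double-bond atoms are sp², each contributing one p electron; each sp² =N– keeps its lone pair in-plane and puts one electron into the π system; the carbocation has an empty p orbital. The ring is fully conjugated.
π-electron count: 1 × 2 = 2 from the double-bond unit + 0 from the CH(+) atom = 2.
With 2 π electrons (n = 0), the Hückel 4n+2 condition holds.

Aromatic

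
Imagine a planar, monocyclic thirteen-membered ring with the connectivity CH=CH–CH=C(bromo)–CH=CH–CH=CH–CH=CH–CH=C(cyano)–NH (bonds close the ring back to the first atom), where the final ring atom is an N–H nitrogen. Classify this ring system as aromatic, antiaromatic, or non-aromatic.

Aromatic

Check conjugation: every atom in a ring double bond is sp² and brings one electron to the p orbital; the pyrrole-type nitrogen donates its lone pair from the p orbital — every position has a p orbital, so the cyclic π system is continuous.
π-electron count: 6 × 2 = 12 from the double-bond units + 2 from the NH atom = 14.
14 = 4(3) + 2, which satisfies Hückel's 4n+2 rule.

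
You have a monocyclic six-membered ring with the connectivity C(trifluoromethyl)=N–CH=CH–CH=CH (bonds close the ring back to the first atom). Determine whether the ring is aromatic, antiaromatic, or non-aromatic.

Aromatic

All ring atoms are sp² and supply a p orbital to the ring (the double-bond atoms are sp², each contributing one p electron; the doubly-bonded nitrogens are pyridine-type — their lone pairs lie in the ring plane, leaving one electron in the p orbital); the conjugation is uninterrupted.
π-electron count: 3 × 2 = 6 from the 3 double-bond units.
Since 6 = 4·1 + 2, the ring meets the 4n+2 criterion.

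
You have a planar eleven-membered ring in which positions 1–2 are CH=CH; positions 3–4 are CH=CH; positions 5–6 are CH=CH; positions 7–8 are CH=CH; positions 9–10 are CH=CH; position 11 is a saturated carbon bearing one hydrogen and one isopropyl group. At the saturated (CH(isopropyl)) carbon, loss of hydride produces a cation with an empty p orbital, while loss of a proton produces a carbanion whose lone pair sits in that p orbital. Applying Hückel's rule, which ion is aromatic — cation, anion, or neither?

The cation

In either ion the ring is fully conjugated: every atom, including the new sp² carbon, supplies a p orbital.
Cation: 5 × 2 + 0 = 10 π electrons → 4(2)+2, aromatic.
Anion: 5 × 2 + 2 = 12 π electrons → 4(3), antiaromatic.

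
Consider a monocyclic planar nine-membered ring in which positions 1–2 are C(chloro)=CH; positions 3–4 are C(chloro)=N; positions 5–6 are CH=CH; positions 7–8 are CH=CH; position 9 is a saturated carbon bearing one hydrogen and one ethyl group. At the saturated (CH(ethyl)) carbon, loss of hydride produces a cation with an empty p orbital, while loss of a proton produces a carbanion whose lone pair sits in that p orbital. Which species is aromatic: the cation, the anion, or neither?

The anion

Both ions have a continuous loop of p orbitals — each ring atom is sp².
Cation: 4 × 2 + 0 = 8 π electrons → 4(2), antiaromatic.
Anion: 4 × 2 + 2 = 10 π electrons → 4(2)+2, aromatic.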